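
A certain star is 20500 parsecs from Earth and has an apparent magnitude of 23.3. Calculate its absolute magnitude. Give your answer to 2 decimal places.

M ≈ 6.74

5 log₁₀(d/10 pc) = 5 log₁₀(20500) − 5 = 16.559
M = m − 5 log₁₀(d/10) = 23.3 − 16.559 = 6.741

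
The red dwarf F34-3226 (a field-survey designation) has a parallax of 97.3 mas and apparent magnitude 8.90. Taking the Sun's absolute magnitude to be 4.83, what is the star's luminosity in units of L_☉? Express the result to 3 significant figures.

L/L_☉ ≈ 0.0249

d = 1/p = 1000/97.3 mas = 10.28 pc
M = m − 5 log₁₀ d + 5 = 8.90 − 5·1.0119 + 5 = 8.841
M − M_☉ = 8.841 − 4.83 = 4.011
L/L_☉ = 10^(−0.4 × 4.011) = 0.02488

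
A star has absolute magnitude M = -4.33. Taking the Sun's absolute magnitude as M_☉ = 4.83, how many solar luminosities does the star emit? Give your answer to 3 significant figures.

L/L_☉ ≈ 4610

M − M_☉ = -4.33 − 4.83 = -9.160
L/L_☉ = 10^(−0.4 (M − M_☉)) = 10^3.664 = 4613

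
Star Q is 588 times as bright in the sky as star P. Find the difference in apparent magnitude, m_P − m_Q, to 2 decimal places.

Pogson: Δm = −2.5 log₁₀(ratio) = −2.5 log₁₀(588) = −2.5 × 2.7694 = -6.923
Star Q is brighter so has the smaller magnitude: m_P − m_Q is positive.

m_P − m_Q ≈ 6.92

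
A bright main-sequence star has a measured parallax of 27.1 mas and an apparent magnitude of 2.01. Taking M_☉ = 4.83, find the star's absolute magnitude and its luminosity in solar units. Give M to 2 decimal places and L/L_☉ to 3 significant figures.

M ≈ -0.83; L/L_☉ ≈ 183

d = 1/p = 1000/27.1 mas = 36.90 pc
M = m − 5 log₁₀ d + 5 = 2.01 − 5·1.5670 + 5 = -0.825
M − M_☉ = -0.825 − 4.83 = -5.655
L/L_☉ = 10^(−0.4 × -5.655) = 182.8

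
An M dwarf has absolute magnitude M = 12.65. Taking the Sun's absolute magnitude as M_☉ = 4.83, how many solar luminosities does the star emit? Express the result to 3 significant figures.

M − M_☉ = 12.65 − 4.83 = 7.820
L/L_☉ = 10^(−0.4 (M − M_☉)) = 10^-3.128 = 7.447×10^-4

L/L_☉ ≈ 7.45×10^-4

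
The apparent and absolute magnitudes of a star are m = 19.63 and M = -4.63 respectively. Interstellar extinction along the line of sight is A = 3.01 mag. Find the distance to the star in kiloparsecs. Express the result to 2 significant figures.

d ≈ 180 kpc

m − M = 5 log₁₀(d/10 pc) + A  ⇒  19.63 − (-4.63) − 3.01 = 5 log₁₀(d/10)
21.250 = 5 log₁₀(d/10)
log₁₀ d = (m − M − A)/5 + 1 = 5.2500
d = 10^5.2500 = 177800 pc
= 177.8 kpc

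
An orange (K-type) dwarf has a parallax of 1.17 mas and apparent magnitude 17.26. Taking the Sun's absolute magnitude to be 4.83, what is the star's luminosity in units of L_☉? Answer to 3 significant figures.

d = 1/p = 1000/1.17 mas = 854.7 pc
M = m − 5 log₁₀ d + 5 = 17.26 − 5·2.9318 + 5 = 7.601
M − M_☉ = 7.601 − 4.83 = 2.771
L/L_☉ = 10^(−0.4 × 2.771) = 0.07792

L/L_☉ ≈ 0.0779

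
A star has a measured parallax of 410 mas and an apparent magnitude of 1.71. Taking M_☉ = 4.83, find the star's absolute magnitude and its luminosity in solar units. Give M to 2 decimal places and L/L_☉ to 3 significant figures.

M ≈ 4.77; L/L_☉ ≈ 1.05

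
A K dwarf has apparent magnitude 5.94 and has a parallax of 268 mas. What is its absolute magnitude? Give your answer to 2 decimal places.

p = 268 mas = 0.268″ → d = 1/p = 3.731 pc
5 log₁₀(d/10 pc) = 5 log₁₀(3.731) − 5 = -2.141
M = m − 5 log₁₀(d/10) = 5.94 + 2.141 = 8.081

M ≈ 8.08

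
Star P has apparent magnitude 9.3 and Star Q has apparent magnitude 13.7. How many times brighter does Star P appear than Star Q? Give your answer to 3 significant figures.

Δm = 9.3 − (13.7) = -4.4
Flux ratio = 10^(−0.4 Δm) = 10^(−0.4 × -4.4) = 10^1.760 = 57.54

57.5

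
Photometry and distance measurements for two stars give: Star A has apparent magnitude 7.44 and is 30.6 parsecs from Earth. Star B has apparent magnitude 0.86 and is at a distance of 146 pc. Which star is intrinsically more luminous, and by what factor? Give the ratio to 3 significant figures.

Star A: M = m − 5 log₁₀ d + 5 = 7.44 − 5·1.4857 + 5 = 5.011
Star B: M = m − 5 log₁₀ d + 5 = 0.86 − 5·2.1644 + 5 = -4.962
ΔM = M_A − M_B = 5.011 − (-4.962) = 9.973; smaller M is more luminous → Star B.
L ratio = 10^(0.4 |ΔM|) = 10^3.989 = 9756

Star B is more luminous, by a factor of 9760.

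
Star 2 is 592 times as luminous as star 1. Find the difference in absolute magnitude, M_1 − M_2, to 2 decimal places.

M_1 − M_2 ≈ 6.93

Pogson: ΔM = −2.5 log₁₀(ratio) = −2.5 log₁₀(592) = −2.5 × 2.7723 = -6.931
Star 2 is brighter so has the smaller magnitude: M_1 − M_2 is positive.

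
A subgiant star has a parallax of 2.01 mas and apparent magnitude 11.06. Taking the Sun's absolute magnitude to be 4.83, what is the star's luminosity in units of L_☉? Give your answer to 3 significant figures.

L/L_☉ ≈ 7.97

d = 1/p = 1000/2.01 mas = 497.5 pc
M = m − 5 log₁₀ d + 5 = 11.06 − 5·2.6968 + 5 = 2.576
M − M_☉ = 2.576 − 4.83 = -2.254
L/L_☉ = 10^(−0.4 × -2.254) = 7.973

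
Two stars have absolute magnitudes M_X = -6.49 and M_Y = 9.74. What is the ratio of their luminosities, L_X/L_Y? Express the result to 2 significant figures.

L_X/L_Y ≈ 3.1×10^6

ΔM = M_X − M_Y = -16.23
L_X/L_Y = 10^(−0.4 ΔM) = 10^6.492 = 3.105×10^6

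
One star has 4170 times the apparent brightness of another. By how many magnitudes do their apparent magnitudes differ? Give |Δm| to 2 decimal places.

|Δm| ≈ 9.05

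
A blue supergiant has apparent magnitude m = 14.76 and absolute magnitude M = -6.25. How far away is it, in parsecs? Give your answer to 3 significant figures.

d ≈ 159000 pc

Distance modulus: m − M = 14.76 − (-6.25) = 21.010
m − M = 5 log₁₀ d − 5
log₁₀ d = (m − M)/5 + 1 = 5.2020
d = 10^5.2020 = 159200 pc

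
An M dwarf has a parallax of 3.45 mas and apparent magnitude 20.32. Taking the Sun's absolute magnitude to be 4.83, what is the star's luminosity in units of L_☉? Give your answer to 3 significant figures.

d = 1/p = 1000/3.45 mas = 289.9 pc
M = m − 5 log₁₀ d + 5 = 20.32 − 5·2.4622 + 5 = 13.009
M − M_☉ = 13.009 − 4.83 = 8.179
L/L_☉ = 10^(−0.4 × 8.179) = 5.350×10^-4

L/L_☉ ≈ 5.35×10^-4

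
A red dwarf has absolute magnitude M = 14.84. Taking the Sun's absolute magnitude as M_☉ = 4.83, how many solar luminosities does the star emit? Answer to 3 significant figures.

M − M_☉ = 14.84 − 4.83 = 10.010
L/L_☉ = 10^(−0.4 (M − M_☉)) = 10^-4.004 = 9.908×10^-5

L/L_☉ ≈ 9.91×10^-5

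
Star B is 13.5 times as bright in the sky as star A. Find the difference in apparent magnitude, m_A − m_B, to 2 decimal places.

m_A − m_B ≈ 2.83

Pogson: Δm = −2.5 log₁₀(ratio) = −2.5 log₁₀(13.5) = −2.5 × 1.1303 = -2.826
Star B is brighter so has the smaller magnitude: m_A − m_B is positive.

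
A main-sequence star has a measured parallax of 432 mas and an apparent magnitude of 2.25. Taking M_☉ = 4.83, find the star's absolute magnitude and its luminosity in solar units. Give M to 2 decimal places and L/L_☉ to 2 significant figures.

M ≈ 5.43; L/L_☉ ≈ 0.58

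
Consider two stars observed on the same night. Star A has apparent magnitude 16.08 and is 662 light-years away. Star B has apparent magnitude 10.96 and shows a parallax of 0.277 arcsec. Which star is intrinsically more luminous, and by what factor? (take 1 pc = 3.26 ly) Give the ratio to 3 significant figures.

Star A is more luminous, by a factor of 28.3.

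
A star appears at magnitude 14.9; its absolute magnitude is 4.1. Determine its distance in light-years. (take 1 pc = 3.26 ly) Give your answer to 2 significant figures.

d ≈ 4700 ly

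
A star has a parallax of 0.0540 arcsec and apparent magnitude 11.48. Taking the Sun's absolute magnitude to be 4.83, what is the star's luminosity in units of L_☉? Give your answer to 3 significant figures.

L/L_☉ ≈ 7.50×10^-3

d = 1/p = 1/0.0540″ = 18.52 pc
M = m − 5 log₁₀ d + 5 = 11.48 − 5·1.2676 + 5 = 10.142
M − M_☉ = 10.142 − 4.83 = 5.312
L/L_☉ = 10^(−0.4 × 5.312) = 7.503×10^-3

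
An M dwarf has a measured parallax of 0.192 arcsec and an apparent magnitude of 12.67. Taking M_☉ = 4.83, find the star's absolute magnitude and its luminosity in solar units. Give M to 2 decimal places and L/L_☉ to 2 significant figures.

M ≈ 14.09; L/L_☉ ≈ 2.0×10^-4

d = 1/p = 1/0.192″ = 5.208 pc
M = m − 5 log₁₀ d + 5 = 12.67 − 5·0.7167 + 5 = 14.087
M − M_☉ = 14.087 − 4.83 = 9.257
L/L_☉ = 10^(−0.4 × 9.257) = 1.983×10^-4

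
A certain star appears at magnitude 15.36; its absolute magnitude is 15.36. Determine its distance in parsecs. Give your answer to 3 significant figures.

Distance modulus: m − M = 15.36 − (15.36) = 0.000
m − M = 5 log₁₀ d − 5
log₁₀ d = (m − M)/5 + 1 = 1.0000
d = 10^1.0000 = 10.00 pc

d ≈ 10.0 pc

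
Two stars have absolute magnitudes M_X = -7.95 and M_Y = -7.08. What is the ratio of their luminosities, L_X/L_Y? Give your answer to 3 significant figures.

L_X/L_Y ≈ 2.23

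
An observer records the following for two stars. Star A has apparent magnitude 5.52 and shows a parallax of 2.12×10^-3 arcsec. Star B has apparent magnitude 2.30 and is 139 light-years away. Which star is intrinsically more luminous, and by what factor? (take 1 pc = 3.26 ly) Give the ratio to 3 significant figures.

Star A is more luminous, by a factor of 6.31.

Star A: d = 1/p = 1/2.12×10^-3″ = 471.7 pc
Star A: M = m − 5 log₁₀ d + 5 = 5.52 − 5·2.6737 + 5 = -2.848
Star B: d = 139 ly / 3.26 = 42.64 pc
Star B: M = m − 5 log₁₀ d + 5 = 2.30 − 5·1.6298 + 5 = -0.849
ΔM = M_A − M_B = -2.848 − (-0.849) = -1.999; smaller M is more luminous → Star A.
L ratio = 10^(0.4 |ΔM|) = 10^0.800 = 6.306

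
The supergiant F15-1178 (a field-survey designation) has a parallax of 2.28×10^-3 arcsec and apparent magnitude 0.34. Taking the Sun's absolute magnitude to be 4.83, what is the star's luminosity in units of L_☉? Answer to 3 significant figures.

L/L_☉ ≈ 120000

d = 1/p = 1/2.28×10^-3″ = 438.6 pc
M = m − 5 log₁₀ d + 5 = 0.34 − 5·2.6421 + 5 = -7.870
M − M_☉ = -7.870 − 4.83 = -12.700
L/L_☉ = 10^(−0.4 × -12.700) = 120300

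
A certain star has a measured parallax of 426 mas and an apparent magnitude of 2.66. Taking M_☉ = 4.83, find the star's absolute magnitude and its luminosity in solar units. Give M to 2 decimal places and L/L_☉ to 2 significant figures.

d = 1/p = 1000/426 mas = 2.347 pc
M = m − 5 log₁₀ d + 5 = 2.66 − 5·0.3706 + 5 = 5.807
M − M_☉ = 5.807 − 4.83 = 0.977
L/L_☉ = 10^(−0.4 × 0.977) = 0.4066

M ≈ 5.81; L/L_☉ ≈ 0.41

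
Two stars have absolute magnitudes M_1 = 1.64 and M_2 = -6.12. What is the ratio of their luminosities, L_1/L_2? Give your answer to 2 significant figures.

ΔM = M_1 − M_2 = 7.76
L_1/L_2 = 10^(−0.4 ΔM) = 10^-3.104 = 7.870×10^-4

L_1/L_2 ≈ 7.9×10^-4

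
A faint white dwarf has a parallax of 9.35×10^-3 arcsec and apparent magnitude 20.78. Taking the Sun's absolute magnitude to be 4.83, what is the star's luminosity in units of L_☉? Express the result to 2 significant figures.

d = 1/p = 1/9.35×10^-3″ = 107.0 pc
M = m − 5 log₁₀ d + 5 = 20.78 − 5·2.0292 + 5 = 15.634
M − M_☉ = 15.634 − 4.83 = 10.804
L/L_☉ = 10^(−0.4 × 10.804) = 4.768×10^-5

L/L_☉ ≈ 4.8×10^-5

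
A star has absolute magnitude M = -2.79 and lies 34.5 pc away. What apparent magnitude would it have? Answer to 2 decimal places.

m ≈ -0.10

m = M + 5 log₁₀ d − 5 = -2.79 + 5·1.5378 − 5 = -0.101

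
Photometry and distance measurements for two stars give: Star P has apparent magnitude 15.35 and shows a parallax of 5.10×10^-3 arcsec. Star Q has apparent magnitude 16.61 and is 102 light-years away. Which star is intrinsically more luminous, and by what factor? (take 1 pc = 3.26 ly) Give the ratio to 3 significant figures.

Star P: d = 1/p = 1/5.10×10^-3″ = 196.1 pc
Star P: M = m − 5 log₁₀ d + 5 = 15.35 − 5·2.2924 + 5 = 8.888
Star Q: d = 102 ly / 3.26 = 31.29 pc
Star Q: M = m − 5 log₁₀ d + 5 = 16.61 − 5·1.4954 + 5 = 14.133
ΔM = M_P − M_Q = 8.888 − (14.133) = -5.245; smaller M is more luminous → Star P.
L ratio = 10^(0.4 |ΔM|) = 10^2.098 = 125.3

Star P is more luminous, by a factor of 125.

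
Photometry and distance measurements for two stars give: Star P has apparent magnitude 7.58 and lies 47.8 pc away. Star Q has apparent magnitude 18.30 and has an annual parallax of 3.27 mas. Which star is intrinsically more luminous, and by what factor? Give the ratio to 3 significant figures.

Star P is more luminous, by a factor of 474.

Star P: M = m − 5 log₁₀ d + 5 = 7.58 − 5·1.6794 + 5 = 4.183
Star Q: p = 3.27 mas = 3.27×10^-3″ → d = 1/p = 305.8 pc
Star Q: M = m − 5 log₁₀ d + 5 = 18.30 − 5·2.4855 + 5 = 10.873
ΔM = M_P − M_Q = 4.183 − (10.873) = -6.690; smaller M is more luminous → Star P.
L ratio = 10^(0.4 |ΔM|) = 10^2.676 = 474.2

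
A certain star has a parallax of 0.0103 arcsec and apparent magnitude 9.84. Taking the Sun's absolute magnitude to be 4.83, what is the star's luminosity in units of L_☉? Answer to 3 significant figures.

d = 1/p = 1/0.0103″ = 97.09 pc
M = m − 5 log₁₀ d + 5 = 9.84 − 5·1.9872 + 5 = 4.904
M − M_☉ = 4.904 − 4.83 = 0.074
L/L_☉ = 10^(−0.4 × 0.074) = 0.9340

L/L_☉ ≈ 0.934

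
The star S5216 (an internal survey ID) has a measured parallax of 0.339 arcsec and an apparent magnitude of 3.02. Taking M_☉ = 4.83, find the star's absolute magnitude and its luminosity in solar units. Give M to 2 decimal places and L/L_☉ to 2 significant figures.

M ≈ 5.67; L/L_☉ ≈ 0.46

d = 1/p = 1/0.339″ = 2.950 pc
M = m − 5 log₁₀ d + 5 = 3.02 − 5·0.4698 + 5 = 5.671
M − M_☉ = 5.671 − 4.83 = 0.841
L/L_☉ = 10^(−0.4 × 0.841) = 0.4609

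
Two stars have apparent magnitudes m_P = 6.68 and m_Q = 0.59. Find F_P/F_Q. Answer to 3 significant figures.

F_P/F_Q ≈ 3.66×10^-3

Magnitude difference = 6.09
Flux ratio = 10^(−0.4 Δm) = 10^(−0.4 × 6.09) = 10^-2.436 = 3.664×10^-3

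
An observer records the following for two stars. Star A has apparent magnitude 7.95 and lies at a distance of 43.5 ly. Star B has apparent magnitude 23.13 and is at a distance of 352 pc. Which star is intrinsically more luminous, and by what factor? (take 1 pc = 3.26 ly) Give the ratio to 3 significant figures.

Star A is more luminous, by a factor of 1700.

Star A: d = 43.5 ly / 3.26 = 13.34 pc
Star A: M = m − 5 log₁₀ d + 5 = 7.95 − 5·1.1253 + 5 = 7.324
Star B: M = m − 5 log₁₀ d + 5 = 23.13 − 5·2.5465 + 5 = 15.397
ΔM = M_A − M_B = 7.324 − (15.397) = -8.074; smaller M is more luminous → Star A.
L ratio = 10^(0.4 |ΔM|) = 10^3.229 = 1696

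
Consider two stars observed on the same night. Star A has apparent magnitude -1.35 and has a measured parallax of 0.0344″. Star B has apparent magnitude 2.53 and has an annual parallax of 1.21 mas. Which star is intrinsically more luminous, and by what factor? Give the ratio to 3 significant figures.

Star B is more luminous, by a factor of 22.7.

Star A: d = 1/p = 1/0.0344″ = 29.07 pc
Star A: M = m − 5 log₁₀ d + 5 = -1.35 − 5·1.4634 + 5 = -3.667
Star B: p = 1.21 mas = 1.21×10^-3″ → d = 1/p = 826.4 pc
Star B: M = m − 5 log₁₀ d + 5 = 2.53 − 5·2.9172 + 5 = -7.056
ΔM = M_A − M_B = -3.667 − (-7.056) = 3.389; smaller M is more luminous → Star B.
L ratio = 10^(0.4 |ΔM|) = 10^1.356 = 22.67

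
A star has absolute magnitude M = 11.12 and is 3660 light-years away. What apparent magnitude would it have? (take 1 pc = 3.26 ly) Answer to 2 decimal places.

d = 3660 ly / 3.26 = 1123 pc
m = M + 5 log₁₀ d − 5 = 11.12 + 5·3.0503 − 5 = 21.371

m ≈ 21.37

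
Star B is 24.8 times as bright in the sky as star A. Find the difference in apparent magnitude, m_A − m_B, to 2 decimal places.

m_A − m_B ≈ 3.49

Pogson: Δm = −2.5 log₁₀(ratio) = −2.5 log₁₀(24.8) = −2.5 × 1.3945 = -3.486
Star B is brighter so has the smaller magnitude: m_A − m_B is positive.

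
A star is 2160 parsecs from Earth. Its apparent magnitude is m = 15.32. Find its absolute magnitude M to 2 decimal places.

5 log₁₀(d/10 pc) = 5 log₁₀(2160) − 5 = 11.672
M = m − 5 log₁₀(d/10) = 15.32 − 11.672 = 3.648

M ≈ 3.65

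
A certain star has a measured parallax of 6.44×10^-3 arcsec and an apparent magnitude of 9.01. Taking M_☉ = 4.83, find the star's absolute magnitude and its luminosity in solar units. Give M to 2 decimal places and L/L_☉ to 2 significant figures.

d = 1/p = 1/6.44×10^-3″ = 155.3 pc
M = m − 5 log₁₀ d + 5 = 9.01 − 5·2.1911 + 5 = 3.054
M − M_☉ = 3.054 − 4.83 = -1.776
L/L_☉ = 10^(−0.4 × -1.776) = 5.131

M ≈ 3.05; L/L_☉ ≈ 5.1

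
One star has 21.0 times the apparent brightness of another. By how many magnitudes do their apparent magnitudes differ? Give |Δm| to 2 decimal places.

|Δm| ≈ 3.31

Pogson: Δm = −2.5 log₁₀(ratio) = −2.5 log₁₀(21.0) = −2.5 × 1.3222 = -3.306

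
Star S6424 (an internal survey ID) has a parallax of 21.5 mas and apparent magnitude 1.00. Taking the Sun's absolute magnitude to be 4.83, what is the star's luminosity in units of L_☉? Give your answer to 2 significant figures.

L/L_☉ ≈ 740

d = 1/p = 1000/21.5 mas = 46.51 pc
M = m − 5 log₁₀ d + 5 = 1.00 − 5·1.6676 + 5 = -2.338
M − M_☉ = -2.338 − 4.83 = -7.168
L/L_☉ = 10^(−0.4 × -7.168) = 736.4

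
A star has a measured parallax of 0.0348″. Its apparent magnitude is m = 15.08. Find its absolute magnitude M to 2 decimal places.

d = 1/p = 1/0.0348″ = 28.74 pc
5 log₁₀(d/10 pc) = 5 log₁₀(28.74) − 5 = 2.292
M = m − 5 log₁₀(d/10) = 15.08 − 2.292 = 12.788

M ≈ 12.79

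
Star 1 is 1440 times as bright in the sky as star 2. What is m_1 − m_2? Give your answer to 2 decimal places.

m_1 − m_2 ≈ -7.90

Pogson: Δm = −2.5 log₁₀(ratio) = −2.5 log₁₀(1440) = −2.5 × 3.1584 = -7.896
Star 1 is brighter, so it has the smaller magnitude: the difference is negative.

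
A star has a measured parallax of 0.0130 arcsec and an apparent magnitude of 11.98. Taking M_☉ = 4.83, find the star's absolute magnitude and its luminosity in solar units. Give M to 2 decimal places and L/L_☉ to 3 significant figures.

M ≈ 7.55; L/L_☉ ≈ 0.0817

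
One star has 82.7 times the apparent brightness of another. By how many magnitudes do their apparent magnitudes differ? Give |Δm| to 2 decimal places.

|Δm| ≈ 4.79

Pogson: Δm = −2.5 log₁₀(ratio) = −2.5 log₁₀(82.7) = −2.5 × 1.9175 = -4.794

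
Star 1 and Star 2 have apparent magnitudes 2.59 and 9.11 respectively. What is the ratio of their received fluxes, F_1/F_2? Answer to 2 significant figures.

F_1/F_2 ≈ 410

Δm = 2.59 − (9.11) = -6.52
Flux ratio = 10^(−0.4 Δm) = 10^(−0.4 × -6.52) = 10^2.608 = 405.5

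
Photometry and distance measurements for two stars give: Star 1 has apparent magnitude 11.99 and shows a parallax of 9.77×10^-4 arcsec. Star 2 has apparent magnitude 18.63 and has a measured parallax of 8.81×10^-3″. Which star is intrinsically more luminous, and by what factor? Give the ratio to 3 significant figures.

Star 1 is more luminous, by a factor of 36800.

Star 1: d = 1/p = 1/9.77×10^-4″ = 1024 pc
Star 1: M = m − 5 log₁₀ d + 5 = 11.99 − 5·3.0101 + 5 = 1.939
Star 2: d = 1/p = 1/8.81×10^-3″ = 113.5 pc
Star 2: M = m − 5 log₁₀ d + 5 = 18.63 − 5·2.0550 + 5 = 13.355
ΔM = M_1 − M_2 = 1.939 − (13.355) = -11.415; smaller M is more luminous → Star 1.
L ratio = 10^(0.4 |ΔM|) = 10^4.566 = 36830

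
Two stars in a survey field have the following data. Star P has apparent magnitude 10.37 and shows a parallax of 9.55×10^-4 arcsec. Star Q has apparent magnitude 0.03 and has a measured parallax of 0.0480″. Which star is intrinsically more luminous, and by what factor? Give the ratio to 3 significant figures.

Star P: d = 1/p = 1/9.55×10^-4″ = 1047 pc
Star P: M = m − 5 log₁₀ d + 5 = 10.37 − 5·3.0200 + 5 = 0.270
Star Q: d = 1/p = 1/0.0480″ = 20.83 pc
Star Q: M = m − 5 log₁₀ d + 5 = 0.03 − 5·1.3188 + 5 = -1.564
ΔM = M_P − M_Q = 0.270 − (-1.564) = 1.834; smaller M is more luminous → Star Q.
L ratio = 10^(0.4 |ΔM|) = 10^0.734 = 5.414

Star Q is more luminous, by a factor of 5.41.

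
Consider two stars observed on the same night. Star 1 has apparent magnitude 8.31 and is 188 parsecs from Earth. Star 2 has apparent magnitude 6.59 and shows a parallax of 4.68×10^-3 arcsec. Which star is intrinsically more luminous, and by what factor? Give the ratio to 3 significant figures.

Star 2 is more luminous, by a factor of 6.30.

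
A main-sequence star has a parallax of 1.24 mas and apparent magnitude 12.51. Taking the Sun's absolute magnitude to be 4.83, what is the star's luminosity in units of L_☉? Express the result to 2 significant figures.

d = 1/p = 1000/1.24 mas = 806.5 pc
M = m − 5 log₁₀ d + 5 = 12.51 − 5·2.9066 + 5 = 2.977
M − M_☉ = 2.977 − 4.83 = -1.853
L/L_☉ = 10^(−0.4 × -1.853) = 5.510

L/L_☉ ≈ 5.5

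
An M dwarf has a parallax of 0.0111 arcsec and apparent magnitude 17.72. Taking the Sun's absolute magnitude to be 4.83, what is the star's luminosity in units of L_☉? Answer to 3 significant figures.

L/L_☉ ≈ 5.67×10^-4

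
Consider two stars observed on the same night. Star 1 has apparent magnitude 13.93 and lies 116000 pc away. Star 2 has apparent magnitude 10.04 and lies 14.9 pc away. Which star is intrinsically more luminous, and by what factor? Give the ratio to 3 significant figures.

Star 1 is more luminous, by a factor of 1.68×10^6.

Star 1: M = m − 5 log₁₀ d + 5 = 13.93 − 5·5.0645 + 5 = -6.392
Star 2: M = m − 5 log₁₀ d + 5 = 10.04 − 5·1.1732 + 5 = 9.174
ΔM = M_1 − M_2 = -6.392 − (9.174) = -15.566; smaller M is more luminous → Star 1.
L ratio = 10^(0.4 |ΔM|) = 10^6.227 = 1.685×10^6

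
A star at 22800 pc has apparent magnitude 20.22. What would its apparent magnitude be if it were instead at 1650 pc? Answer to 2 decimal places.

Flux ∝ 1/d², so Δm = 5 log₁₀(d₂/d₁) = 5 log₁₀(1650/22800) = -5.702
m₂ = m₁ + Δm = 20.22 + (-5.702) = 14.518

m ≈ 14.52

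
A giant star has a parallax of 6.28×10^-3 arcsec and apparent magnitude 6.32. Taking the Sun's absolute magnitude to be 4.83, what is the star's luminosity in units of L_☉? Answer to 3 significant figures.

L/L_☉ ≈ 64.3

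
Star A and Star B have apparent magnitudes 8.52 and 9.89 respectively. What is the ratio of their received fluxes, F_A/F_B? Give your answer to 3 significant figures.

F_A/F_B ≈ 3.53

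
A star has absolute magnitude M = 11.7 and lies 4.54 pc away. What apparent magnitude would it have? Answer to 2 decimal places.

m ≈ 9.99

m = M + 5 log₁₀ d − 5 = 11.7 + 5·0.6571 − 5 = 9.985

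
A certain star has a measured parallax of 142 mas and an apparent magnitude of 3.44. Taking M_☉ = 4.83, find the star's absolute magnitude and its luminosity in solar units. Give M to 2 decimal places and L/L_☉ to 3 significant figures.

M ≈ 4.20; L/L_☉ ≈ 1.78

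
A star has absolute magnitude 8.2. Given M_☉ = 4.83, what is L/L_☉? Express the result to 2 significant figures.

M − M_☉ = 8.2 − 4.83 = 3.370
L/L_☉ = 10^(−0.4 (M − M_☉)) = 10^-1.348 = 0.04487

L/L_☉ ≈ 0.045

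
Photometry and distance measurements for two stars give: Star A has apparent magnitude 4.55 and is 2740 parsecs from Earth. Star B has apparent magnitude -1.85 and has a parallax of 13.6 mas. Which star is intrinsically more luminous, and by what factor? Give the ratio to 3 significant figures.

Star A is more luminous, by a factor of 3.82.

Star A: M = m − 5 log₁₀ d + 5 = 4.55 − 5·3.4378 + 5 = -7.639
Star B: p = 13.6 mas = 0.0136″ → d = 1/p = 73.53 pc
Star B: M = m − 5 log₁₀ d + 5 = -1.85 − 5·1.8665 + 5 = -6.182
ΔM = M_A − M_B = -7.639 − (-6.182) = -1.456; smaller M is more luminous → Star A.
L ratio = 10^(0.4 |ΔM|) = 10^0.583 = 3.825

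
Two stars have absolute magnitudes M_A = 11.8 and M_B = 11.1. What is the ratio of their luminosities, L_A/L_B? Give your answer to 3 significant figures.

L_A/L_B ≈ 0.525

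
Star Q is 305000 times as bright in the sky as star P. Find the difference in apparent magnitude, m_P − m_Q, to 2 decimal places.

Pogson: Δm = −2.5 log₁₀(ratio) = −2.5 log₁₀(305000) = −2.5 × 5.4843 = -13.711
Star Q is brighter so has the smaller magnitude: m_P − m_Q is positive.

m_P − m_Q ≈ 13.71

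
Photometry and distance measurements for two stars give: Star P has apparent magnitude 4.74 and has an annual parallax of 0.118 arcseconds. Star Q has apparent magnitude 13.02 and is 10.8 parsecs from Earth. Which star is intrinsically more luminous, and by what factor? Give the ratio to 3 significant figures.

Star P: d = 1/p = 1/0.118″ = 8.475 pc
Star P: M = m − 5 log₁₀ d + 5 = 4.74 − 5·0.9281 + 5 = 5.099
Star Q: M = m − 5 log₁₀ d + 5 = 13.02 − 5·1.0334 + 5 = 12.853
ΔM = M_P − M_Q = 5.099 − (12.853) = -7.753; smaller M is more luminous → Star P.
L ratio = 10^(0.4 |ΔM|) = 10^3.101 = 1263

Star P is more luminous, by a factor of 1260.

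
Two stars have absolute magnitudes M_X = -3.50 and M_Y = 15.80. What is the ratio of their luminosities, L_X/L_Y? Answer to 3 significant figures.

ΔM = M_X − M_Y = -19.30
L_X/L_Y = 10^(−0.4 ΔM) = 10^7.720 = 5.248×10^7

L_X/L_Y ≈ 5.25×10^7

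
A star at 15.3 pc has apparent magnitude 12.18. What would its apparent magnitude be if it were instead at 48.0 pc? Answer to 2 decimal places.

Flux ∝ 1/d², so Δm = 5 log₁₀(d₂/d₁) = 5 log₁₀(48.0/15.3) = 2.483
m₂ = m₁ + Δm = 12.18 + (2.483) = 14.663

m ≈ 14.66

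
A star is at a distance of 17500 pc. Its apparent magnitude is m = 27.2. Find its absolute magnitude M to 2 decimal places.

M ≈ 10.98

5 log₁₀(d/10 pc) = 5 log₁₀(17500) − 5 = 16.215
M = m − 5 log₁₀(d/10) = 27.2 − 16.215 = 10.985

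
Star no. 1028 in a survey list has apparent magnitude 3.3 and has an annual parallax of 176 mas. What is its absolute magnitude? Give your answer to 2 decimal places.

M ≈ 4.53

p = 176 mas = 0.176″ → d = 1/p = 5.682 pc
5 log₁₀(d/10 pc) = 5 log₁₀(5.682) − 5 = -1.228
M = m − 5 log₁₀(d/10) = 3.3 + 1.228 = 4.528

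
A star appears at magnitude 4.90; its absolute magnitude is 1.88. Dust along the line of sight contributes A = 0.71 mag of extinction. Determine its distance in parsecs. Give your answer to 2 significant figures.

d ≈ 29 pc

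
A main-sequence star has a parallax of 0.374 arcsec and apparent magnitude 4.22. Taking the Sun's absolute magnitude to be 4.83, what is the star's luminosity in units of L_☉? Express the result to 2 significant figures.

d = 1/p = 1/0.374″ = 2.674 pc
M = m − 5 log₁₀ d + 5 = 4.22 − 5·0.4271 + 5 = 7.084
M − M_☉ = 7.084 − 4.83 = 2.254
L/L_☉ = 10^(−0.4 × 2.254) = 0.1254

L/L_☉ ≈ 0.13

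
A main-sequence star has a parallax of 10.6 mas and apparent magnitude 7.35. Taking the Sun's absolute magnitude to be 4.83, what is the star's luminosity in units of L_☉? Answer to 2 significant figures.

L/L_☉ ≈ 8.7

d = 1/p = 1000/10.6 mas = 94.34 pc
M = m − 5 log₁₀ d + 5 = 7.35 − 5·1.9747 + 5 = 2.477
M − M_☉ = 2.477 − 4.83 = -2.353
L/L_☉ = 10^(−0.4 × -2.353) = 8.738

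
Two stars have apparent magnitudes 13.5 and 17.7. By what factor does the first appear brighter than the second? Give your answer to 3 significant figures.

47.9

Magnitude difference = -4.2
Flux ratio = 10^(−0.4 Δm) = 10^(−0.4 × -4.2) = 10^1.680 = 47.86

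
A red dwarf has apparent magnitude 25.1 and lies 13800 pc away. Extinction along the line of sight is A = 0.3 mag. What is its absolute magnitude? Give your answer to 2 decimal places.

M ≈ 9.10

5 log₁₀(d/10 pc) = 5 log₁₀(13800) − 5 = 15.699
M = m − 5 log₁₀(d/10) − A = 25.1 − 15.699 − 0.3 = 9.101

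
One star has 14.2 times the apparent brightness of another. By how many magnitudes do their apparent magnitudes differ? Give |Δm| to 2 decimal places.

|Δm| ≈ 2.88

Pogson: Δm = −2.5 log₁₀(ratio) = −2.5 log₁₀(14.2) = −2.5 × 1.1523 = -2.881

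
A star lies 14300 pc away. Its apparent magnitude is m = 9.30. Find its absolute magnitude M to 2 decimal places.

5 log₁₀(d/10 pc) = 5 log₁₀(14300) − 5 = 15.777
M = m − 5 log₁₀(d/10) = 9.30 − 15.777 = -6.477

M ≈ -6.48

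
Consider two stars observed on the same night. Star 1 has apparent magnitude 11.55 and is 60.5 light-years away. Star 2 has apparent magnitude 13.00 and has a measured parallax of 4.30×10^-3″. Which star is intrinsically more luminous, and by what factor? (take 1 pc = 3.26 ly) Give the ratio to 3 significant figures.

Star 2 is more luminous, by a factor of 41.3.

Star 1: d = 60.5 ly / 3.26 = 18.56 pc
Star 1: M = m − 5 log₁₀ d + 5 = 11.55 − 5·1.2685 + 5 = 10.207
Star 2: d = 1/p = 1/4.30×10^-3″ = 232.6 pc
Star 2: M = m − 5 log₁₀ d + 5 = 13.00 − 5·2.3665 + 5 = 6.167
ΔM = M_1 − M_2 = 10.207 − (6.167) = 4.040; smaller M is more luminous → Star 2.
L ratio = 10^(0.4 |ΔM|) = 10^1.616 = 41.30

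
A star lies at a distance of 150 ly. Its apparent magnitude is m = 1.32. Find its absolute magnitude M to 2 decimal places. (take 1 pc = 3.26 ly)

d = 150 ly / 3.26 = 46.01 pc
5 log₁₀(d/10 pc) = 5 log₁₀(46.01) − 5 = 3.314
M = m − 5 log₁₀(d/10) = 1.32 − 3.314 = -1.994

M ≈ -1.99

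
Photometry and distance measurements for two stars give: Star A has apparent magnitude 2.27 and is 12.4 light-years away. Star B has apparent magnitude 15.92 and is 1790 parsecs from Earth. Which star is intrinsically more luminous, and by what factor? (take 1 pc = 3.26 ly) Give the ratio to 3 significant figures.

Star A: d = 12.4 ly / 3.26 = 3.804 pc
Star A: M = m − 5 log₁₀ d + 5 = 2.27 − 5·0.5802 + 5 = 4.369
Star B: M = m − 5 log₁₀ d + 5 = 15.92 − 5·3.2529 + 5 = 4.656
ΔM = M_A − M_B = 4.369 − (4.656) = -0.287; smaller M is more luminous → Star A.
L ratio = 10^(0.4 |ΔM|) = 10^0.115 = 1.302

Star A is more luminous, by a factor of 1.30.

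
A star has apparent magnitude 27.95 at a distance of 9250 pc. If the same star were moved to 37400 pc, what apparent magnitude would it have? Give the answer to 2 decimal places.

Flux ∝ 1/d², so Δm = 5 log₁₀(d₂/d₁) = 5 log₁₀(37400/9250) = 3.034
m₂ = m₁ + Δm = 27.95 + (3.034) = 30.984

m ≈ 30.98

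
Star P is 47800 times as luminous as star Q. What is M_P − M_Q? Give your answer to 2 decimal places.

M_P − M_Q ≈ -11.70

Pogson: ΔM = −2.5 log₁₀(ratio) = −2.5 log₁₀(47800) = −2.5 × 4.6794 = -11.699
Star P is brighter, so it has the smaller magnitude: the difference is negative.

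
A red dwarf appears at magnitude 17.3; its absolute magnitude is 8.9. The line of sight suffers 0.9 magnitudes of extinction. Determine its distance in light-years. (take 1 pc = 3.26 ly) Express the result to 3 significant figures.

d ≈ 1030 ly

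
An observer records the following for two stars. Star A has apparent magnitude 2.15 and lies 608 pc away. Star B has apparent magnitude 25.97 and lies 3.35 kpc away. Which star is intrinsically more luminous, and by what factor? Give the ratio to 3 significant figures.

Star A: M = m − 5 log₁₀ d + 5 = 2.15 − 5·2.7839 + 5 = -6.770
Star B: d = 3.35 kpc = 3350 pc
Star B: M = m − 5 log₁₀ d + 5 = 25.97 − 5·3.5250 + 5 = 13.345
ΔM = M_A − M_B = -6.770 − (13.345) = -20.114; smaller M is more luminous → Star A.
L ratio = 10^(0.4 |ΔM|) = 10^8.046 = 1.111×10^8

Star A is more luminous, by a factor of 1.11×10^8.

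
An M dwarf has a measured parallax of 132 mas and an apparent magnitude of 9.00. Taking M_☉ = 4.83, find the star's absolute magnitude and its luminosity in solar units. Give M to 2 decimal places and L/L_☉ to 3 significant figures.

d = 1/p = 1000/132 mas = 7.576 pc
M = m − 5 log₁₀ d + 5 = 9.00 − 5·0.8794 + 5 = 9.603
M − M_☉ = 9.603 − 4.83 = 4.773
L/L_☉ = 10^(−0.4 × 4.773) = 0.01233

M ≈ 9.60; L/L_☉ ≈ 0.0123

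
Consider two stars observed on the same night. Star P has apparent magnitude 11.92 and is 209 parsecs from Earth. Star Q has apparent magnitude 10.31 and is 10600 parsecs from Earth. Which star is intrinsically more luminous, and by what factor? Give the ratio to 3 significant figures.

Star P: M = m − 5 log₁₀ d + 5 = 11.92 − 5·2.3201 + 5 = 5.319
Star Q: M = m − 5 log₁₀ d + 5 = 10.31 − 5·4.0253 + 5 = -4.817
ΔM = M_P − M_Q = 5.319 − (-4.817) = 10.136; smaller M is more luminous → Star Q.
L ratio = 10^(0.4 |ΔM|) = 10^4.054 = 11330

Star Q is more luminous, by a factor of 11300.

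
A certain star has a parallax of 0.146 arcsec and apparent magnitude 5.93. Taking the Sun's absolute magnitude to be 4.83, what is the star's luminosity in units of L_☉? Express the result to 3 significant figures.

L/L_☉ ≈ 0.170

d = 1/p = 1/0.146″ = 6.849 pc
M = m − 5 log₁₀ d + 5 = 5.93 − 5·0.8356 + 5 = 6.752
M − M_☉ = 6.752 − 4.83 = 1.922
L/L_☉ = 10^(−0.4 × 1.922) = 0.1703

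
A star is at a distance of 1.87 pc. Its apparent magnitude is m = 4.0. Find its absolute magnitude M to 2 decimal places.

M ≈ 7.64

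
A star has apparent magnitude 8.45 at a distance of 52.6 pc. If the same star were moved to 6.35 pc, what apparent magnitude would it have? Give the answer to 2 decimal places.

Flux ∝ 1/d², so Δm = 5 log₁₀(d₂/d₁) = 5 log₁₀(6.35/52.6) = -4.591
m₂ = m₁ + Δm = 8.45 + (-4.591) = 3.859

m ≈ 3.86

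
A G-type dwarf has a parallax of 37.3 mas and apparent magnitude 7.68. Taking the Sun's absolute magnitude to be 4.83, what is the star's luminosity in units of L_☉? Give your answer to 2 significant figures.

L/L_☉ ≈ 0.52

d = 1/p = 1000/37.3 mas = 26.81 pc
M = m − 5 log₁₀ d + 5 = 7.68 − 5·1.4283 + 5 = 5.539
M − M_☉ = 5.539 − 4.83 = 0.709
L/L_☉ = 10^(−0.4 × 0.709) = 0.5207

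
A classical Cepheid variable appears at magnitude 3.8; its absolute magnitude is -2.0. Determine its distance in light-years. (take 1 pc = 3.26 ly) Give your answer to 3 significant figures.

d ≈ 471 ly

μ = m − M = 5.800
m − M = 5 log₁₀ d − 5
log₁₀ d = (m − M)/5 + 1 = 2.1600
d = 10^2.1600 = 144.5 pc
= 471.2 ly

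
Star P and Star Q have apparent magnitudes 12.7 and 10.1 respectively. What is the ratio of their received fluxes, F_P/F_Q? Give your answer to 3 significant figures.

Δm = 12.7 − (10.1) = 2.6
Flux ratio = 10^(−0.4 Δm) = 10^(−0.4 × 2.6) = 10^-1.040 = 0.09120

F_P/F_Q ≈ 0.0912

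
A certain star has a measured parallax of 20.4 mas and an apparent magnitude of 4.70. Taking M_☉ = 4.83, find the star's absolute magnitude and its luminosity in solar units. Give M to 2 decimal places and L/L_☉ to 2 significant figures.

M ≈ 1.25; L/L_☉ ≈ 27

d = 1/p = 1000/20.4 mas = 49.02 pc
M = m − 5 log₁₀ d + 5 = 4.70 − 5·1.6904 + 5 = 1.248
M − M_☉ = 1.248 − 4.83 = -3.582
L/L_☉ = 10^(−0.4 × -3.582) = 27.09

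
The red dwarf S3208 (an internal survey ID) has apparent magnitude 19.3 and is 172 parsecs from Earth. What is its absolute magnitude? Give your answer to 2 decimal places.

5 log₁₀(d/10 pc) = 5 log₁₀(172.0) − 5 = 6.178
M = m − 5 log₁₀(d/10) = 19.3 − 6.178 = 13.122

M ≈ 13.12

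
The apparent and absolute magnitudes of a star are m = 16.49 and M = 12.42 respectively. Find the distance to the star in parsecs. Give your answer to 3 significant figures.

d ≈ 65.2 pc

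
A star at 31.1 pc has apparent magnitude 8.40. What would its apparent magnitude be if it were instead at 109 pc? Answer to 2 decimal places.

m ≈ 11.12

Flux ∝ 1/d², so Δm = 5 log₁₀(d₂/d₁) = 5 log₁₀(109/31.1) = 2.723
m₂ = m₁ + Δm = 8.40 + (2.723) = 11.123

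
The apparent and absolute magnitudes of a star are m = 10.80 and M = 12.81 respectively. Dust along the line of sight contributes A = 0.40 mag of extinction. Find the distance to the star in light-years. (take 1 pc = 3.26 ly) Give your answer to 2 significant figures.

d ≈ 11 ly

m − M = 5 log₁₀(d/10 pc) + A  ⇒  10.80 − (12.81) − 0.40 = 5 log₁₀(d/10)
-2.410 = 5 log₁₀(d/10)
log₁₀ d = (m − M − A)/5 + 1 = 0.5180
d = 10^0.5180 = 3.296 pc
= 10.75 ly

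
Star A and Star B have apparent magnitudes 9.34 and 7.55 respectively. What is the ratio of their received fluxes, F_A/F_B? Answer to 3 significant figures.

Magnitude difference = 1.79
Flux ratio = 10^(−0.4 Δm) = 10^(−0.4 × 1.79) = 10^-0.716 = 0.1923

F_A/F_B ≈ 0.192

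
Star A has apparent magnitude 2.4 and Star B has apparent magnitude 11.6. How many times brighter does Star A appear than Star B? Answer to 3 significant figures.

4790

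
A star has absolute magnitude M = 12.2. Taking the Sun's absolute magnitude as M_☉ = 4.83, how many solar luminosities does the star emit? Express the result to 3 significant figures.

L/L_☉ ≈ 1.13×10^-3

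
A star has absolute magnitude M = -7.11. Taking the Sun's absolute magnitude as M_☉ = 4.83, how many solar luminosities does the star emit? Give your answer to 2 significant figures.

M − M_☉ = -7.11 − 4.83 = -11.940
L/L_☉ = 10^(−0.4 (M − M_☉)) = 10^4.776 = 59700

L/L_☉ ≈ 60000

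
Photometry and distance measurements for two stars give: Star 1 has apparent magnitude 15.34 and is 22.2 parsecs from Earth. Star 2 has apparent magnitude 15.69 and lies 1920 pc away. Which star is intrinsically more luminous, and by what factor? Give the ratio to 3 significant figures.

Star 1: M = m − 5 log₁₀ d + 5 = 15.34 − 5·1.3464 + 5 = 13.608
Star 2: M = m − 5 log₁₀ d + 5 = 15.69 − 5·3.2833 + 5 = 4.273
ΔM = M_1 − M_2 = 13.608 − (4.273) = 9.335; smaller M is more luminous → Star 2.
L ratio = 10^(0.4 |ΔM|) = 10^3.734 = 5419

Star 2 is more luminous, by a factor of 5420.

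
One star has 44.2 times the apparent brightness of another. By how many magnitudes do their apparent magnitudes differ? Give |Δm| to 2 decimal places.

|Δm| ≈ 4.11

Pogson: Δm = −2.5 log₁₀(ratio) = −2.5 log₁₀(44.2) = −2.5 × 1.6454 = -4.114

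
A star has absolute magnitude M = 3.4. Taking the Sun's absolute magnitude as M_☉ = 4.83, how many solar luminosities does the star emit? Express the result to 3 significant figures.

L/L_☉ ≈ 3.73

M − M_☉ = 3.4 − 4.83 = -1.430
L/L_☉ = 10^(−0.4 (M − M_☉)) = 10^0.572 = 3.733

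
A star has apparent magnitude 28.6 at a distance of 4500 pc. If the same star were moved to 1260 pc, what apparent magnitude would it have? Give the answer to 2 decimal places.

m ≈ 25.84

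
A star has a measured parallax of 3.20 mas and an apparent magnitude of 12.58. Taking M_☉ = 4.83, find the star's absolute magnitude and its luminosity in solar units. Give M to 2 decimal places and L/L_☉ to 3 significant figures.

M ≈ 5.11; L/L_☉ ≈ 0.776

d = 1/p = 1000/3.20 mas = 312.5 pc
M = m − 5 log₁₀ d + 5 = 12.58 − 5·2.4949 + 5 = 5.106
M − M_☉ = 5.106 − 4.83 = 0.276
L/L_☉ = 10^(−0.4 × 0.276) = 0.7757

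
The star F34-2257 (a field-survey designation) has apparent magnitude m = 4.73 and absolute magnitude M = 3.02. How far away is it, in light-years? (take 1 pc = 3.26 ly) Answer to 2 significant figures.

d ≈ 72 ly

μ = m − M = 1.710
m − M = 5 log₁₀ d − 5
log₁₀ d = (m − M)/5 + 1 = 1.3420
d = 10^1.3420 = 21.98 pc
= 71.65 ly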